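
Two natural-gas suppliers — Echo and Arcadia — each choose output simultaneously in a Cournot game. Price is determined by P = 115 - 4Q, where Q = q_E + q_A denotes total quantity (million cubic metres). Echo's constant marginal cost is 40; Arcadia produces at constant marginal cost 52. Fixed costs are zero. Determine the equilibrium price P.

69

Echo's profit: π_E = (115 - 4Q)q_E - (40q_E). Setting ∂π_E/∂q_E = 0: 75 - 8q_E - 4(q_A) = 0.
Arcadia's first-order condition: 63 - 8q_A - 4(q_E) = 0.
Best responses: q_E = (75 - 4q_A)/8, q_A = (63 - 4q_E)/8.
Solving the pair: q_E = 29/4, q_A = 17/4.
Total output Q = 23/2, so price P = 115 - 4·(23/2) = 69.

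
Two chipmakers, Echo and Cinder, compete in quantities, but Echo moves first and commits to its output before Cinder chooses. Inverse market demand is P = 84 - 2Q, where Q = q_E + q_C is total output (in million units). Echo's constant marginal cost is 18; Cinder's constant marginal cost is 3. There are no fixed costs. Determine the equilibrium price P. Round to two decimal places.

The follower Cinder best-responds to any q_E: π_C = (84 - 2Q)q_C - 3q_C.
Setting the follower's marginal profit to zero, 81 - 2q_E - 4q_C = 0, i.e. q_C = (81 - 2q_E)/4.
Echo substitutes q_C(q_E) into its own profit: π_E = q_E(84 - 2q_E - (81 - 2q_E)/2) - 18q_E = (87/2 - q_E)q_E - 18q_E.
The leader's first-order condition 51/2 - 2q_E = 0 yields q_E = 51/4.
Then q_C = (81 - 2·(51/4))/4 = 111/8.
Total output Q = 213/8, so price P = 84 - 2·(213/8) = 123/4.

30.75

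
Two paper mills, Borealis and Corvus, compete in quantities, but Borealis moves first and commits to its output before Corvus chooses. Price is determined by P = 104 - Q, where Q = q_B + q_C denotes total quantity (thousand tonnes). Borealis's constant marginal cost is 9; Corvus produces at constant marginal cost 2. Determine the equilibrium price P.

Solve by backward induction. Given q_B, the follower Corvus maximises π_C = (104 - q_B - q_C)q_C - 2q_C.
Follower FOC: 102 - q_B - 2q_C = 0, so q_C(q_B) = (102 - q_B)/2.
Borealis substitutes q_C(q_B) into its own profit: π_B = q_B(104 - q_B - (102 - q_B)/2) - 9q_B = (53 - (1/2)q_B)q_B - 9q_B.
Maximising: ∂π_B/∂q_B = 44 - q_B = 0, giving q_B = 44.
Then q_C = (102 - 44)/2 = 29.
Total output Q = 73, so price P = 104 - 73 = 31.

31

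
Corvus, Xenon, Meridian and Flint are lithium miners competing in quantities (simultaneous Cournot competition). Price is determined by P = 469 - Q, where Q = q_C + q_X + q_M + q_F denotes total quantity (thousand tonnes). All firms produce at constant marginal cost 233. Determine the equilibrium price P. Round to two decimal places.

280.20

A representative firm's profit is π_i = q_i(469 - Q) - 233q_i.
First-order condition (treating rivals' output as given): 236 - 2q_i - Σ_{j≠i} q_j = 0.
By symmetry each firm produces the same amount; substituting Σ_{j≠i} q_j = 3q_i yields q_i = 236/5.
Total output Q = 944/5, so price P = 469 - 944/5 = 1401/5.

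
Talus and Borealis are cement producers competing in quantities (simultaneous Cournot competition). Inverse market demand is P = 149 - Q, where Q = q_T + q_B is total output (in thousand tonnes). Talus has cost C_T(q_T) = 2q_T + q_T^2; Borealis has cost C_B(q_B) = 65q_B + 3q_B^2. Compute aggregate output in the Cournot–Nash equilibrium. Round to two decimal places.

Talus's profit: π_T = (149 - Q)q_T - (2q_T + q_T²). Setting ∂π_T/∂q_T = 0: 147 - 4q_T - (q_B) = 0.
Borealis's first-order condition: 84 - 8q_B - (q_T) = 0.
So q_T = (147 - q_B)/4 and q_B = (84 - q_T)/8.
Solving the pair: q_T = 1092/31, q_B = 189/31.
Total output Q = 1092/31 + 189/31 = 1281/31.

41.32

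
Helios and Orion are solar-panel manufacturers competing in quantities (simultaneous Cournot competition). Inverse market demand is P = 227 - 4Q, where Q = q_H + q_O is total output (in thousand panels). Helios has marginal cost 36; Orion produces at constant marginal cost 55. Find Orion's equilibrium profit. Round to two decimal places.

Helios's profit: π_H = (227 - 4Q)q_H - (36q_H). Setting ∂π_H/∂q_H = 0: 191 - 8q_H - 4(q_O) = 0.
Orion's profit: π_O = (227 - 4Q)q_O - (55q_O). Setting ∂π_O/∂q_O = 0: 172 - 8q_O - 4(q_H) = 0.
So q_H = (191 - 4q_O)/8 and q_O = (172 - 4q_H)/8.
Substituting one into the other gives q_H = 35/2 and q_O = 51/4.
Price P = 227 - 4·(121/4) = 106.
Orion's profit: (106 - 55)·(51/4) = 650.2500.

650.25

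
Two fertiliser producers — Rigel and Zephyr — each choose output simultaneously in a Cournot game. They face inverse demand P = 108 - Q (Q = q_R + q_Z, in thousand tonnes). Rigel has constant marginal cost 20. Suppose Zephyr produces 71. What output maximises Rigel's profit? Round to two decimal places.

8.50

With the rival's output fixed at 71, Rigel's profit is π_R = (108 - 71 - q_R)q_R - (20q_R) = (37 - q_R)q_R - (20q_R).
∂π_R/∂q_R = 17 - 2q_R = 0, so q_R = 17/2.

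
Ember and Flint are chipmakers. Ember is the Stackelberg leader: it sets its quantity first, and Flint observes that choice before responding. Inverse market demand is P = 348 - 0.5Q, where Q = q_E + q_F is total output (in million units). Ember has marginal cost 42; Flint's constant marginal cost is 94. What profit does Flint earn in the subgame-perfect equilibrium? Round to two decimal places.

The follower Flint best-responds to any q_E: π_F = (348 - 0.5Q)q_F - 94q_F.
Setting the follower's marginal profit to zero, 254 - (1/2)q_E - q_F = 0, i.e. q_F = (254 - (1/2)q_E).
The leader anticipates this reaction. Substituting into P = 348 - 0.5Q gives P = 221 - (1/4)q_E, so π_E = (221 - (1/4)q_E)q_E - 42q_E.
Leader FOC: 179 - (1/2)q_E = 0, so q_E = 358.
Then q_F = (254 - (1/2)·358) = 75.
Price P = 348 - (1/2)·433 = 263/2.
Flint's profit: (263/2 - 94)·75 = 2812.5000.

2812.50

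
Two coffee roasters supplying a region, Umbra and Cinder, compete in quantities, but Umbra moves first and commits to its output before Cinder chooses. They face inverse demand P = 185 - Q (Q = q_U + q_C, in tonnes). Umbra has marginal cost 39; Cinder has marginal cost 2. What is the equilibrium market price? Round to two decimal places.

The follower Cinder best-responds to any q_U: π_C = (185 - Q)q_C - 2q_C.
∂π_C/∂q_C = 183 - q_U - 2q_C = 0 gives the reaction function q_C = (183 - q_U)/2.
Umbra substitutes q_C(q_U) into its own profit: π_U = q_U(185 - q_U - (183 - q_U)/2) - 39q_U = (187/2 - (1/2)q_U)q_U - 39q_U.
Maximising: ∂π_U/∂q_U = 109/2 - q_U = 0, giving q_U = 109/2.
Then q_C = (183 - 109/2)/2 = 257/4.
Total output Q = 475/4, so price P = 185 - 475/4 = 265/4.

66.25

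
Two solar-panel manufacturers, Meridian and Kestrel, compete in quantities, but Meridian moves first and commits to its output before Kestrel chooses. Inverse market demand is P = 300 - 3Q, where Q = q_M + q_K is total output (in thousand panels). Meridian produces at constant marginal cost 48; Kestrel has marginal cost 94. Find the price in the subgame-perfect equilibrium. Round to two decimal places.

122.50

The follower Kestrel best-responds to any q_M: π_K = (300 - 3Q)q_K - 94q_K.
∂π_K/∂q_K = 206 - 3q_M - 6q_K = 0 gives the reaction function q_K = (206 - 3q_M)/6.
The leader anticipates this reaction. Substituting into P = 300 - 3Q gives P = 197 - (3/2)q_M, so π_M = (197 - (3/2)q_M)q_M - 48q_M.
The leader's first-order condition 149 - 3q_M = 0 yields q_M = 149/3.
Then q_K = (206 - 3·(149/3))/6 = 19/2.
Total output Q = 355/6, so price P = 300 - 3·(355/6) = 245/2.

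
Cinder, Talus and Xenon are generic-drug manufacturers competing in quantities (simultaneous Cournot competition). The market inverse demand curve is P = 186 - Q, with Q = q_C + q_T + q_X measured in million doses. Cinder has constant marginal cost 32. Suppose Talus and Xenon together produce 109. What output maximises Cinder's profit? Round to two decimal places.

22.50

With rivals' combined output fixed at 109, Cinder's profit is π_C = (186 - 109 - q_C)q_C - (32q_C) = (77 - q_C)q_C - (32q_C).
∂π_C/∂q_C = 45 - 2q_C = 0, so q_C = 45/2.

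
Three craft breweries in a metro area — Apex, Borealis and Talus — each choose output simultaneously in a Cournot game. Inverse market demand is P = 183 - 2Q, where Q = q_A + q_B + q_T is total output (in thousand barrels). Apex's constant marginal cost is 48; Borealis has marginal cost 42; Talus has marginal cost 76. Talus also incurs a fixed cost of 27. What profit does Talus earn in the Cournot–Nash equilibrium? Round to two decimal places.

Apex's profit: π_A = (183 - 2Q)q_A - (48q_A). Setting ∂π_A/∂q_A = 0: 135 - 4q_A - 2(q_B + q_T) = 0.
Borealis's profit: π_B = (183 - 2Q)q_B - (42q_B). Setting ∂π_B/∂q_B = 0: 141 - 4q_B - 2(q_A + q_T) = 0.
Talus's profit: π_T = (183 - 2Q)q_T - (76q_T). Setting ∂π_T/∂q_T = 0: 107 - 4q_T - 2(q_A + q_B) = 0.
Summing all 3 equations gives 383 − 8Q = 0, hence Q = 383/8.
Back-substituting: q_A = (135 − 383/4)/2 = 157/8, q_B = (141 − 383/4)/2 = 181/8, q_T = (107 − 383/4)/2 = 45/8.
Price P = 183 - 2·(383/8) = 349/4.
Talus's profit: (349/4 - 76)·(45/8) - 27 = 1161/32.

36.28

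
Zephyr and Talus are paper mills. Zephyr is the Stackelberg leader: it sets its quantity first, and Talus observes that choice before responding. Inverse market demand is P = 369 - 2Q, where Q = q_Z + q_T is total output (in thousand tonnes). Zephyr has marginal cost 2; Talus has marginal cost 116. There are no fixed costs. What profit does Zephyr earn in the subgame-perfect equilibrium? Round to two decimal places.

The follower Talus best-responds to any q_Z: π_T = (369 - 2Q)q_T - 116q_T.
Setting the follower's marginal profit to zero, 253 - 2q_Z - 4q_T = 0, i.e. q_T = (253 - 2q_Z)/4.
The leader anticipates this reaction. Substituting into P = 369 - 2Q gives P = 485/2 - q_Z, so π_Z = (485/2 - q_Z)q_Z - 2q_Z.
Maximising: ∂π_Z/∂q_Z = 481/2 - 2q_Z = 0, giving q_Z = 481/4.
Then q_T = (253 - 2·(481/4))/4 = 25/8.
Price P = 369 - 2·(987/8) = 489/4.
Zephyr's profit: (489/4 - 2)·(481/4) = 14460.0625.

14460.06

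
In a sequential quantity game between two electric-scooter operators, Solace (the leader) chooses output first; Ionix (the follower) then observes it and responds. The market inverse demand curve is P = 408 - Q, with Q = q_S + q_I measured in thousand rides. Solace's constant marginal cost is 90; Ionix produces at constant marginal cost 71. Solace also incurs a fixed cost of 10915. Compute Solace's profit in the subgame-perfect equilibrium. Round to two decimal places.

Solve by backward induction. Given q_S, the follower Ionix maximises π_I = (408 - q_S - q_I)q_I - 71q_I.
Follower FOC: 337 - q_S - 2q_I = 0, so q_I(q_S) = (337 - q_S)/2.
Solace substitutes q_I(q_S) into its own profit: π_S = q_S(408 - q_S - (337 - q_S)/2) - 90q_S = (479/2 - (1/2)q_S)q_S - 90q_S.
Maximising: ∂π_S/∂q_S = 299/2 - q_S = 0, giving q_S = 299/2.
Then q_I = (337 - 299/2)/2 = 375/4.
Price P = 408 - 973/4 = 659/4.
Solace's profit: (659/4 - 90)·(299/2) - 10915 = 260.1250.

260.13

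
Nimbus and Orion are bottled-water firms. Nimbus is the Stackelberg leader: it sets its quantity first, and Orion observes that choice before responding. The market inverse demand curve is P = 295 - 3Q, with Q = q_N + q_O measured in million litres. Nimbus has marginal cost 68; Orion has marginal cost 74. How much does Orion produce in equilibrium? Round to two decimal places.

The follower Orion best-responds to any q_N: π_O = (295 - 3Q)q_O - 74q_O.
Follower FOC: 221 - 3q_N - 6q_O = 0, so q_O(q_N) = (221 - 3q_N)/6.
The leader anticipates this reaction. Substituting into P = 295 - 3Q gives P = 369/2 - (3/2)q_N, so π_N = (369/2 - (3/2)q_N)q_N - 68q_N.
The leader's first-order condition 233/2 - 3q_N = 0 yields q_N = 233/6.
Then q_O = (221 - 3·(233/6))/6 = 209/12.

17.42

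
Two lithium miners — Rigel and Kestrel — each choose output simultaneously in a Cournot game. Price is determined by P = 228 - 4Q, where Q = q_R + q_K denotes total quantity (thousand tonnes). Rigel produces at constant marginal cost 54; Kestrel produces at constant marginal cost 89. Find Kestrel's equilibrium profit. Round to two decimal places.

300.44

Rigel's profit: π_R = (228 - 4Q)q_R - (54q_R). Setting ∂π_R/∂q_R = 0: 174 - 8q_R - 4(q_K) = 0.
Kestrel's first-order condition: 139 - 8q_K - 4(q_R) = 0.
Best responses: q_R = (174 - 4q_K)/8, q_K = (139 - 4q_R)/8.
Solving the pair: q_R = 209/12, q_K = 26/3.
Price P = 228 - 4·(313/12) = 371/3.
Kestrel's profit: (371/3 - 89)·(26/3) = 300.4444.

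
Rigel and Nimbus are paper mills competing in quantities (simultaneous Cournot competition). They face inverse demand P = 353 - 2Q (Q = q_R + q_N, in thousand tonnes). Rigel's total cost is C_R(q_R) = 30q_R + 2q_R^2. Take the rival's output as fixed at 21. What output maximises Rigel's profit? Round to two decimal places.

With the rival's output fixed at 21, Rigel's profit is π_R = (353 - 2·21 - 2q_R)q_R - (30q_R + 2q_R²) = (311 - 2q_R)q_R - (30q_R + 2q_R²).
∂π_R/∂q_R = 281 - 8q_R = 0, so q_R = 281/8.

35.13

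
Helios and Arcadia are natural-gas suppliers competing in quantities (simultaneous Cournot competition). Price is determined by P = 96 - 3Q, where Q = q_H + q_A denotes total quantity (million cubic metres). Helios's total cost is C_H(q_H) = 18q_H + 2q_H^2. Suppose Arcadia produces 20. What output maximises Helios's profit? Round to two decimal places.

1.80

With the rival's output fixed at 20, Helios's profit is π_H = (96 - 3·20 - 3q_H)q_H - (18q_H + 2q_H²) = (36 - 3q_H)q_H - (18q_H + 2q_H²).
∂π_H/∂q_H = 18 - 10q_H = 0, so q_H = 9/5.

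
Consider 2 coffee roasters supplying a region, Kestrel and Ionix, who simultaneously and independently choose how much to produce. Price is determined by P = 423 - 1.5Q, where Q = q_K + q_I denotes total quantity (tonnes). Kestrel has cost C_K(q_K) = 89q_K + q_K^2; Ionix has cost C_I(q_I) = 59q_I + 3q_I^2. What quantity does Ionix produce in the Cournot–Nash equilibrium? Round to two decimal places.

30.85

Kestrel's profit: π_K = (423 - 1.5Q)q_K - (89q_K + q_K²). Setting ∂π_K/∂q_K = 0: 334 - 5q_K - (3/2)(q_I) = 0.
Ionix's first-order condition: 364 - 9q_I - (3/2)(q_K) = 0.
Rearranging gives the reaction functions q_K = (334 - (3/2)q_I)/5 and q_I = (364 - (3/2)q_K)/9.
Substituting one into the other gives q_K = 57.5439 and q_I = 30.8538.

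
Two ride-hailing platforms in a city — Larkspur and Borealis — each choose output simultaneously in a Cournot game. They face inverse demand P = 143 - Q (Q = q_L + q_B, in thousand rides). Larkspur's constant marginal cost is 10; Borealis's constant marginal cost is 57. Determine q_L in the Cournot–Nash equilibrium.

60

Larkspur's profit: π_L = (143 - Q)q_L - (10q_L). Setting ∂π_L/∂q_L = 0: 133 - 2q_L - (q_B) = 0.
Borealis's profit: π_B = (143 - Q)q_B - (57q_B). Setting ∂π_B/∂q_B = 0: 86 - 2q_B - (q_L) = 0.
Best responses: q_L = (133 - q_B)/2, q_B = (86 - q_L)/2.
Solving the pair: q_L = 60, q_B = 13.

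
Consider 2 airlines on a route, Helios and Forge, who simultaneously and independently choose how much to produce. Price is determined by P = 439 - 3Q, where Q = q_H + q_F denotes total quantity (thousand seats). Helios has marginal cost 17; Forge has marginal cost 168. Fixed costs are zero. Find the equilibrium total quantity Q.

Helios's profit: π_H = (439 - 3Q)q_H - (17q_H). Setting ∂π_H/∂q_H = 0: 422 - 6q_H - 3(q_F) = 0.
Forge's first-order condition: 271 - 6q_F - 3(q_H) = 0.
Rearranging gives the reaction functions q_H = (422 - 3q_F)/6 and q_F = (271 - 3q_H)/6.
Substituting one into the other gives q_H = 191/3 and q_F = 40/3.
Total output Q = 191/3 + 40/3 = 77.

77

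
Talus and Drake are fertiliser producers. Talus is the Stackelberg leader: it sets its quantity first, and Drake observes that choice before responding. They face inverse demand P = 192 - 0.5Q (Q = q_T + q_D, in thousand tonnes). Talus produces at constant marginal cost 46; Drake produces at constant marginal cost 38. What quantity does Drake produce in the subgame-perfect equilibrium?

Solve by backward induction. Given q_T, the follower Drake maximises π_D = (192 - (1/2)q_T - (1/2)q_D)q_D - 38q_D.
Follower FOC: 154 - (1/2)q_T - q_D = 0, so q_D(q_T) = (154 - (1/2)q_T).
The leader anticipates this reaction. Substituting into P = 192 - 0.5Q gives P = 115 - (1/4)q_T, so π_T = (115 - (1/4)q_T)q_T - 46q_T.
Leader FOC: 69 - (1/2)q_T = 0, so q_T = 138.
Then q_D = (154 - (1/2)·138) = 85.

85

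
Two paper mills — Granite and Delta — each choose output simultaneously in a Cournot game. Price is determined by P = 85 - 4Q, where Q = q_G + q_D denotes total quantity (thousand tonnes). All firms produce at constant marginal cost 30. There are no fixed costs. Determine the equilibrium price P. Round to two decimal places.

48.33

Each firm earns π_i = (85 - 4Q)q_i - 30q_i.
First-order condition (treating rivals' output as given): 55 - 8q_i - 4q_j = 0.
By symmetry each firm produces the same amount; substituting q_j = q_i yields q_i = 55/12.
Total output Q = 55/6, so price P = 85 - 4·(55/6) = 145/3.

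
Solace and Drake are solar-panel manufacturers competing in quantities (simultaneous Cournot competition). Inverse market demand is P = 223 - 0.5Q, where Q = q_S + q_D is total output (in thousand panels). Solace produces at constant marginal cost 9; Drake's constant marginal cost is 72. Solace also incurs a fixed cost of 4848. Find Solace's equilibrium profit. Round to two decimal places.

12202.89

Solace's profit: π_S = (223 - 0.5Q)q_S - (9q_S). Setting ∂π_S/∂q_S = 0: 214 - q_S - (1/2)(q_D) = 0.
Drake's profit: π_D = (223 - 0.5Q)q_D - (72q_D). Setting ∂π_D/∂q_D = 0: 151 - q_D - (1/2)(q_S) = 0.
Rearranging gives the reaction functions q_S = (214 - (1/2)q_D) and q_D = (151 - (1/2)q_S).
Substituting one into the other gives q_S = 554/3 and q_D = 176/3.
Price P = 223 - (1/2)·(730/3) = 304/3.
Solace's profit: (304/3 - 9)·(554/3) - 4848 = 12202.8889.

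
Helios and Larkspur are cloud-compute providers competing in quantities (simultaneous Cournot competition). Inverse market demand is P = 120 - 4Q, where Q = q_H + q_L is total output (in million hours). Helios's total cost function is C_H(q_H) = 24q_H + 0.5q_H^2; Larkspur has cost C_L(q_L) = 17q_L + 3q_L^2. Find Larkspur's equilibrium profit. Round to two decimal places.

170.57

Helios's profit: π_H = (120 - 4Q)q_H - (24q_H + (1/2)q_H²). Setting ∂π_H/∂q_H = 0: 96 - 9q_H - 4(q_L) = 0.
Larkspur's first-order condition: 103 - 14q_L - 4(q_H) = 0.
Rearranging gives the reaction functions q_H = (96 - 4q_L)/9 and q_L = (103 - 4q_H)/14.
Solving the pair: q_H = 466/55, q_L = 543/110.
Price P = 120 - 4·(295/22) = 730/11.
Larkspur's profit: (730/11)·(543/110) - 17·(543/110) - 3(543/110)² = 170.5738.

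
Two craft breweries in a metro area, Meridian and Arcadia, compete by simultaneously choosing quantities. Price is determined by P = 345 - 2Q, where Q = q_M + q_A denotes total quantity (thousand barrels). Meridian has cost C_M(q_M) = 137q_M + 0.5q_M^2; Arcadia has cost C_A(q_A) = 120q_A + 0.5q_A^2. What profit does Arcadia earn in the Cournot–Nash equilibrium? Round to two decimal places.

Meridian's profit: π_M = (345 - 2Q)q_M - (137q_M + (1/2)q_M²). Setting ∂π_M/∂q_M = 0: 208 - 5q_M - 2(q_A) = 0.
Arcadia's first-order condition: 225 - 5q_A - 2(q_M) = 0.
So q_M = (208 - 2q_A)/5 and q_A = (225 - 2q_M)/5.
Solving the pair: q_M = 590/21, q_A = 709/21.
Price P = 345 - 2·(433/7) = 1549/7.
Arcadia's profit: (1549/7)·(709/21) - 120·(709/21) - (1/2)(709/21)² = 2849.6655.

2849.67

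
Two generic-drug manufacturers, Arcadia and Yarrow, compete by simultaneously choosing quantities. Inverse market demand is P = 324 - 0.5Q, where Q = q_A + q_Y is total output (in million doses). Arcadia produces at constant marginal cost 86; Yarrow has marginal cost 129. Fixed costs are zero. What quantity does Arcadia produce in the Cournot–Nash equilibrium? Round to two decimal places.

187.33

Arcadia's profit: π_A = (324 - 0.5Q)q_A - (86q_A). Setting ∂π_A/∂q_A = 0: 238 - q_A - (1/2)(q_Y) = 0.
Yarrow's profit: π_Y = (324 - 0.5Q)q_Y - (129q_Y). Setting ∂π_Y/∂q_Y = 0: 195 - q_Y - (1/2)(q_A) = 0.
Best responses: q_A = (238 - (1/2)q_Y), q_Y = (195 - (1/2)q_A).
Solving the pair: q_A = 562/3, q_Y = 304/3.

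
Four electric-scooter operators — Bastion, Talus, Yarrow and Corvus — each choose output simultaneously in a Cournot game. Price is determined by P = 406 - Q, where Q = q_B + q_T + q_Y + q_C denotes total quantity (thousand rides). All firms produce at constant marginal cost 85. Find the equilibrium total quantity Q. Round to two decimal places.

256.80

A representative firm's profit is π_i = q_i(406 - Q) - 85q_i.
First-order condition (treating rivals' output as given): 321 - 2q_i - Σ_{j≠i} q_j = 0.
By symmetry each firm produces the same amount; substituting Σ_{j≠i} q_j = 3q_i yields q_i = 321/5.
Total output Q = 321/5 + 321/5 + 321/5 + 321/5 = 1284/5.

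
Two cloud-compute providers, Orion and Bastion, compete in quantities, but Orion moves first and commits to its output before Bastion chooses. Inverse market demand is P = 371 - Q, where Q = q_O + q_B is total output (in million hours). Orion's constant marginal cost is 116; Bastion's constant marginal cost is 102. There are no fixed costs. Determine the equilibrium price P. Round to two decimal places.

The follower Bastion best-responds to any q_O: π_B = (371 - Q)q_B - 102q_B.
Follower FOC: 269 - q_O - 2q_B = 0, so q_B(q_O) = (269 - q_O)/2.
Orion substitutes q_B(q_O) into its own profit: π_O = q_O(371 - q_O - (269 - q_O)/2) - 116q_O = (473/2 - (1/2)q_O)q_O - 116q_O.
The leader's first-order condition 241/2 - q_O = 0 yields q_O = 241/2.
Then q_B = (269 - 241/2)/2 = 297/4.
Total output Q = 779/4, so price P = 371 - 779/4 = 705/4.

176.25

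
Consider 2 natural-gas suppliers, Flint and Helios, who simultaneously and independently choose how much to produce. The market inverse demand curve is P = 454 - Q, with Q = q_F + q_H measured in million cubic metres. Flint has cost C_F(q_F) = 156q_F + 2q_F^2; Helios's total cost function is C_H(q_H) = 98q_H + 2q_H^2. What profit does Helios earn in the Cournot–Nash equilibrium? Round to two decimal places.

Flint's profit: π_F = (454 - Q)q_F - (156q_F + 2q_F²). Setting ∂π_F/∂q_F = 0: 298 - 6q_F - (q_H) = 0.
Helios's profit: π_H = (454 - Q)q_H - (98q_H + 2q_H²). Setting ∂π_H/∂q_H = 0: 356 - 6q_H - (q_F) = 0.
Rearranging gives the reaction functions q_F = (298 - q_H)/6 and q_H = (356 - q_F)/6.
Solving the pair: q_F = 1432/35, q_H = 1838/35.
Price P = 454 - 654/7 = 360.5714.
Helios's profit: 360.5714·(1838/35) - 98·(1838/35) - 2(1838/35)² = 8273.2506.

8273.25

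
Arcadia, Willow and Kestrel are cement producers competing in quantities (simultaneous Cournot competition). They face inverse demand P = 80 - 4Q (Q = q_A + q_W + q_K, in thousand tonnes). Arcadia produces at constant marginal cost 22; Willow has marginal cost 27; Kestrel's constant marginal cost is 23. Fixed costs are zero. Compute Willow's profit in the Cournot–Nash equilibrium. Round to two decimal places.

Arcadia's profit: π_A = (80 - 4Q)q_A - (22q_A). Setting ∂π_A/∂q_A = 0: 58 - 8q_A - 4(q_W + q_K) = 0.
Willow's first-order condition: 53 - 8q_W - 4(q_A + q_K) = 0.
Kestrel's profit: π_K = (80 - 4Q)q_K - (23q_K). Setting ∂π_K/∂q_K = 0: 57 - 8q_K - 4(q_A + q_W) = 0.
Summing all 3 equations gives 168 − 16Q = 0, hence Q = 21/2.
Back-substituting: q_A = (58 − 42)/4 = 4, q_W = (53 − 42)/4 = 11/4, q_K = (57 − 42)/4 = 15/4.
Price P = 80 - 4·(21/2) = 38.
Willow's profit: (38 - 27)·(11/4) = 121/4.

30.25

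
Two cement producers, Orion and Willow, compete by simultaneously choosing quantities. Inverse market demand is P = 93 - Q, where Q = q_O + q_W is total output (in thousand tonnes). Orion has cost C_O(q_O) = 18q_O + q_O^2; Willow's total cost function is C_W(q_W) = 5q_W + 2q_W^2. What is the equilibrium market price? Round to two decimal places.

Orion's profit: π_O = (93 - Q)q_O - (18q_O + q_O²). Setting ∂π_O/∂q_O = 0: 75 - 4q_O - (q_W) = 0.
Willow's profit: π_W = (93 - Q)q_W - (5q_W + 2q_W²). Setting ∂π_W/∂q_W = 0: 88 - 6q_W - (q_O) = 0.
Rearranging gives the reaction functions q_O = (75 - q_W)/4 and q_W = (88 - q_O)/6.
Substituting one into the other gives q_O = 362/23 and q_W = 277/23.
Total output Q = 639/23, so price P = 93 - 639/23 = 1500/23.

65.22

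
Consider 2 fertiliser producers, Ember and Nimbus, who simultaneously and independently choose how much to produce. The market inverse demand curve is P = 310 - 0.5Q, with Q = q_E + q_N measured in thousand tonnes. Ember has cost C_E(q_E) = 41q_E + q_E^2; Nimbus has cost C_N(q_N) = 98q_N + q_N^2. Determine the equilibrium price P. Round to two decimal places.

241.29

Ember's profit: π_E = (310 - 0.5Q)q_E - (41q_E + q_E²). Setting ∂π_E/∂q_E = 0: 269 - 3q_E - (1/2)(q_N) = 0.
Nimbus's first-order condition: 212 - 3q_N - (1/2)(q_E) = 0.
So q_E = (269 - (1/2)q_N)/3 and q_N = (212 - (1/2)q_E)/3.
Substituting one into the other gives q_E = 80.1143 and q_N = 57.3143.
Total output Q = 962/7, so price P = 310 - (1/2)·(962/7) = 1689/7.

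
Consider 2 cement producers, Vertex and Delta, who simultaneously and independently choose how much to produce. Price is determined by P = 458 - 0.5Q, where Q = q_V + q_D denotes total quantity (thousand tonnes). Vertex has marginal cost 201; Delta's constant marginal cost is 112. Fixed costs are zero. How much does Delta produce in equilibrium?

Vertex's profit: π_V = (458 - 0.5Q)q_V - (201q_V). Setting ∂π_V/∂q_V = 0: 257 - q_V - (1/2)(q_D) = 0.
Delta's profit: π_D = (458 - 0.5Q)q_D - (112q_D). Setting ∂π_D/∂q_D = 0: 346 - q_D - (1/2)(q_V) = 0.
So q_V = (257 - (1/2)q_D) and q_D = (346 - (1/2)q_V).
Solving the pair: q_V = 112, q_D = 290.

290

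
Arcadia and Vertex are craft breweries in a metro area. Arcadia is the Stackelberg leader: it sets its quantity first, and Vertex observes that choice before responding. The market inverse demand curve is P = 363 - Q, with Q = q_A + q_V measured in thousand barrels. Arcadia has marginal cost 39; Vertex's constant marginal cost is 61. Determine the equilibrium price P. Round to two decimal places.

125.50

The follower Vertex best-responds to any q_A: π_V = (363 - Q)q_V - 61q_V.
Setting the follower's marginal profit to zero, 302 - q_A - 2q_V = 0, i.e. q_V = (302 - q_A)/2.
The leader anticipates this reaction. Substituting into P = 363 - Q gives P = 212 - (1/2)q_A, so π_A = (212 - (1/2)q_A)q_A - 39q_A.
Maximising: ∂π_A/∂q_A = 173 - q_A = 0, giving q_A = 173.
Then q_V = (302 - 173)/2 = 129/2.
Total output Q = 475/2, so price P = 363 - 475/2 = 251/2.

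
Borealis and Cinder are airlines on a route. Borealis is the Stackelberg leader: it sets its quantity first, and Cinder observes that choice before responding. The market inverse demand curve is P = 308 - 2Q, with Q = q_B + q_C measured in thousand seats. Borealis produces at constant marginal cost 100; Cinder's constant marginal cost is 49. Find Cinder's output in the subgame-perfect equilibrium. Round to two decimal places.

45.13

Solve by backward induction. Given q_B, the follower Cinder maximises π_C = (308 - 2q_B - 2q_C)q_C - 49q_C.
Follower FOC: 259 - 2q_B - 4q_C = 0, so q_C(q_B) = (259 - 2q_B)/4.
Borealis substitutes q_C(q_B) into its own profit: π_B = q_B(308 - 2q_B - (259 - 2q_B)/2) - 100q_B = (357/2 - q_B)q_B - 100q_B.
Leader FOC: 157/2 - 2q_B = 0, so q_B = 157/4.
Then q_C = (259 - 2·(157/4))/4 = 361/8.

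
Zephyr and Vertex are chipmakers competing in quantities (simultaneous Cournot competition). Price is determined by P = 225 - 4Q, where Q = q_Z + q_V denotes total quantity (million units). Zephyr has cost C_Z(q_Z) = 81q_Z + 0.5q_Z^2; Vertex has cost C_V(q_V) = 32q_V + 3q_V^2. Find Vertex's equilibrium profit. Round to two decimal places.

779.79

Zephyr's profit: π_Z = (225 - 4Q)q_Z - (81q_Z + (1/2)q_Z²). Setting ∂π_Z/∂q_Z = 0: 144 - 9q_Z - 4(q_V) = 0.
Vertex's first-order condition: 193 - 14q_V - 4(q_Z) = 0.
Rearranging gives the reaction functions q_Z = (144 - 4q_V)/9 and q_V = (193 - 4q_Z)/14.
Solving the pair: q_Z = 622/55, q_V = 1161/110.
Price P = 225 - 4·(481/22) = 1513/11.
Vertex's profit: (1513/11)·(1161/110) - 32·(1161/110) - 3(1161/110)² = 779.7890.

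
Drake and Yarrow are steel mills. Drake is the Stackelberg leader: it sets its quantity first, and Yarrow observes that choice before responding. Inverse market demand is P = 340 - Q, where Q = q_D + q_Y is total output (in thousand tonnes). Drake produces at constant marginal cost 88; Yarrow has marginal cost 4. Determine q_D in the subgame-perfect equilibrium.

84

Solve by backward induction. Given q_D, the follower Yarrow maximises π_Y = (340 - q_D - q_Y)q_Y - 4q_Y.
Setting the follower's marginal profit to zero, 336 - q_D - 2q_Y = 0, i.e. q_Y = (336 - q_D)/2.
The leader anticipates this reaction. Substituting into P = 340 - Q gives P = 172 - (1/2)q_D, so π_D = (172 - (1/2)q_D)q_D - 88q_D.
The leader's first-order condition 84 - q_D = 0 yields q_D = 84.
Then q_Y = (336 - 84)/2 = 126.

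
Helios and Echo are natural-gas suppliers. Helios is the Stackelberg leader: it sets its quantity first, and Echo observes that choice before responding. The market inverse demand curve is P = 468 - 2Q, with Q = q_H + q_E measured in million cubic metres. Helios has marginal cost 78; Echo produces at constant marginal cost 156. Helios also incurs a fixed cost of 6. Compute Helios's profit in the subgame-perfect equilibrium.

The follower Echo best-responds to any q_H: π_E = (468 - 2Q)q_E - 156q_E.
Setting the follower's marginal profit to zero, 312 - 2q_H - 4q_E = 0, i.e. q_E = (312 - 2q_H)/4.
The leader anticipates this reaction. Substituting into P = 468 - 2Q gives P = 312 - q_H, so π_H = (312 - q_H)q_H - 78q_H.
Leader FOC: 234 - 2q_H = 0, so q_H = 117.
Then q_E = (312 - 2·117)/4 = 39/2.
Price P = 468 - 2·(273/2) = 195.
Helios's profit: (195 - 78)·117 - 6 = 13683.

13683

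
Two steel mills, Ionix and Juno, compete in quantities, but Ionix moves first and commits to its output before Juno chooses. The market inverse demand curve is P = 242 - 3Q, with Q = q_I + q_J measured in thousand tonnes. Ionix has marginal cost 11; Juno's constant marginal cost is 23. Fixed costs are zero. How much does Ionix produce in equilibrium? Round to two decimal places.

40.50

Solve by backward induction. Given q_I, the follower Juno maximises π_J = (242 - 3q_I - 3q_J)q_J - 23q_J.
∂π_J/∂q_J = 219 - 3q_I - 6q_J = 0 gives the reaction function q_J = (219 - 3q_I)/6.
Ionix substitutes q_J(q_I) into its own profit: π_I = q_I(242 - 3q_I - (219 - 3q_I)/2) - 11q_I = (265/2 - (3/2)q_I)q_I - 11q_I.
The leader's first-order condition 243/2 - 3q_I = 0 yields q_I = 81/2.
Then q_J = (219 - 3·(81/2))/6 = 65/4.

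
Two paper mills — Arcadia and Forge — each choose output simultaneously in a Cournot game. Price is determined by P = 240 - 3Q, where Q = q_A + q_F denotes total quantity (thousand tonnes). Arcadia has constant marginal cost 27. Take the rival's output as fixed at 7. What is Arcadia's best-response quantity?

32

With the rival's output fixed at 7, Arcadia's profit is π_A = (240 - 3·7 - 3q_A)q_A - (27q_A) = (219 - 3q_A)q_A - (27q_A).
∂π_A/∂q_A = 192 - 6q_A = 0, so q_A = 32.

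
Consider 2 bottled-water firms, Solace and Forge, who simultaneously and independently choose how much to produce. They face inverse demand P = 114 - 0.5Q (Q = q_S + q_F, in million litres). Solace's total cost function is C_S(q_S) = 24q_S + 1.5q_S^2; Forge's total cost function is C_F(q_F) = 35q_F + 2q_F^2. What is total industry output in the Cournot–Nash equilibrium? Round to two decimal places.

34.51

Solace's profit: π_S = (114 - 0.5Q)q_S - (24q_S + (3/2)q_S²). Setting ∂π_S/∂q_S = 0: 90 - 4q_S - (1/2)(q_F) = 0.
Forge's first-order condition: 79 - 5q_F - (1/2)(q_S) = 0.
Best responses: q_S = (90 - (1/2)q_F)/4, q_F = (79 - (1/2)q_S)/5.
Solving the pair: q_S = 1642/79, q_F = 1084/79.
Total output Q = 1642/79 + 1084/79 = 34.5063.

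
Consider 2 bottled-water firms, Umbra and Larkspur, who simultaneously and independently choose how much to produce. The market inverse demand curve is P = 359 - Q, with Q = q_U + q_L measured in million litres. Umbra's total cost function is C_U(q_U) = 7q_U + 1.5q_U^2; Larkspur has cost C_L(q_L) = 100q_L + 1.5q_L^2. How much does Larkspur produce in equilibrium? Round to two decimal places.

39.29

Umbra's profit: π_U = (359 - Q)q_U - (7q_U + (3/2)q_U²). Setting ∂π_U/∂q_U = 0: 352 - 5q_U - (q_L) = 0.
Larkspur's first-order condition: 259 - 5q_L - (q_U) = 0.
So q_U = (352 - q_L)/5 and q_L = (259 - q_U)/5.
Substituting one into the other gives q_U = 1501/24 and q_L = 943/24.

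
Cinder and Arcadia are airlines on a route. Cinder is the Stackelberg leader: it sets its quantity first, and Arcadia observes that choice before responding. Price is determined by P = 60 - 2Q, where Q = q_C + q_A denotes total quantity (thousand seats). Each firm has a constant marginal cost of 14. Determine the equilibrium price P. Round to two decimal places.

25.50

The follower Arcadia best-responds to any q_C: π_A = (60 - 2Q)q_A - 14q_A.
∂π_A/∂q_A = 46 - 2q_C - 4q_A = 0 gives the reaction function q_A = (46 - 2q_C)/4.
Cinder substitutes q_A(q_C) into its own profit: π_C = q_C(60 - 2q_C - (46 - 2q_C)/2) - 14q_C = (37 - q_C)q_C - 14q_C.
The leader's first-order condition 23 - 2q_C = 0 yields q_C = 23/2.
Then q_A = (46 - 2·(23/2))/4 = 23/4.
Total output Q = 69/4, so price P = 60 - 2·(69/4) = 51/2.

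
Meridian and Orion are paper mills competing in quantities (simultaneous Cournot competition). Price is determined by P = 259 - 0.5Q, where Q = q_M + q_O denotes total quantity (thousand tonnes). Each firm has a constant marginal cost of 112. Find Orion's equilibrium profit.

A representative firm's profit is π_i = q_i(259 - 0.5Q) - 112q_i.
Setting ∂π_i/∂q_i = 0 with rivals' quantities fixed: 147 - q_i - (1/2)q_j = 0.
With identical firms every q_j equals q_i, so q_j = q_i and 147 = (3/2)q_i, giving q_i = 98.
Price P = 259 - (1/2)·196 = 161.
Orion's profit: (161 - 112)·98 = 4802.

4802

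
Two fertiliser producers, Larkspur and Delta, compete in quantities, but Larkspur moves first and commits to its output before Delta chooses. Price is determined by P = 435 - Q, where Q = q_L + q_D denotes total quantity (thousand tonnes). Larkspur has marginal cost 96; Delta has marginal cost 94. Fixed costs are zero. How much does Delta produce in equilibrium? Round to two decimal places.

The follower Delta best-responds to any q_L: π_D = (435 - Q)q_D - 94q_D.
Setting the follower's marginal profit to zero, 341 - q_L - 2q_D = 0, i.e. q_D = (341 - q_L)/2.
The leader anticipates this reaction. Substituting into P = 435 - Q gives P = 529/2 - (1/2)q_L, so π_L = (529/2 - (1/2)q_L)q_L - 96q_L.
Maximising: ∂π_L/∂q_L = 337/2 - q_L = 0, giving q_L = 337/2.
Then q_D = (341 - 337/2)/2 = 345/4.

86.25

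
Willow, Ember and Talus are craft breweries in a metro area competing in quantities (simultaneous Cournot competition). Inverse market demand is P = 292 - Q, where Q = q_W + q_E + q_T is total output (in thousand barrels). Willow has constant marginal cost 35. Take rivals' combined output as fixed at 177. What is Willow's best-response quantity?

With rivals' combined output fixed at 177, Willow's profit is π_W = (292 - 177 - q_W)q_W - (35q_W) = (115 - q_W)q_W - (35q_W).
∂π_W/∂q_W = 80 - 2q_W = 0, so q_W = 40.

40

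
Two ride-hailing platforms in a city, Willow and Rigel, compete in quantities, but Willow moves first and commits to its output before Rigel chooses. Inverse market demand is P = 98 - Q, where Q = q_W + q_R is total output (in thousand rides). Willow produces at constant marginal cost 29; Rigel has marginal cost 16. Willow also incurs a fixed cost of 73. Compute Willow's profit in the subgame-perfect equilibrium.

319

Solve by backward induction. Given q_W, the follower Rigel maximises π_R = (98 - q_W - q_R)q_R - 16q_R.
Follower FOC: 82 - q_W - 2q_R = 0, so q_R(q_W) = (82 - q_W)/2.
The leader anticipates this reaction. Substituting into P = 98 - Q gives P = 57 - (1/2)q_W, so π_W = (57 - (1/2)q_W)q_W - 29q_W.
The leader's first-order condition 28 - q_W = 0 yields q_W = 28.
Then q_R = (82 - 28)/2 = 27.
Price P = 98 - 55 = 43.
Willow's profit: (43 - 29)·28 - 73 = 319.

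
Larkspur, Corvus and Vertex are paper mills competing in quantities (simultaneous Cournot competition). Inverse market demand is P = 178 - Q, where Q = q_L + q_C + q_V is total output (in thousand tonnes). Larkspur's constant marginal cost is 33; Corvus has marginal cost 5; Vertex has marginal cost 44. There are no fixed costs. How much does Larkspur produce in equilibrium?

Larkspur's profit: π_L = (178 - Q)q_L - (33q_L). Setting ∂π_L/∂q_L = 0: 145 - 2q_L - (q_C + q_V) = 0.
Corvus's profit: π_C = (178 - Q)q_C - (5q_C). Setting ∂π_C/∂q_C = 0: 173 - 2q_C - (q_L + q_V) = 0.
Vertex's profit: π_V = (178 - Q)q_V - (44q_V). Setting ∂π_V/∂q_V = 0: 134 - 2q_V - (q_L + q_C) = 0.
Adding the 3 conditions: 452 − 2Q − 2Q = 0, i.e. Q = 113.
Back-substituting: q_L = (145 − 113) = 32, q_C = (173 − 113) = 60, q_V = (134 − 113) = 21.

32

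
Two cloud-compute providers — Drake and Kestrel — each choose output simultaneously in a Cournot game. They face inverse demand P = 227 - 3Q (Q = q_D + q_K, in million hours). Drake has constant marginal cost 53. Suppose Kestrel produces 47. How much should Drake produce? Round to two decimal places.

5.50

With the rival's output fixed at 47, Drake's profit is π_D = (227 - 3·47 - 3q_D)q_D - (53q_D) = (86 - 3q_D)q_D - (53q_D).
∂π_D/∂q_D = 33 - 6q_D = 0, so q_D = 11/2.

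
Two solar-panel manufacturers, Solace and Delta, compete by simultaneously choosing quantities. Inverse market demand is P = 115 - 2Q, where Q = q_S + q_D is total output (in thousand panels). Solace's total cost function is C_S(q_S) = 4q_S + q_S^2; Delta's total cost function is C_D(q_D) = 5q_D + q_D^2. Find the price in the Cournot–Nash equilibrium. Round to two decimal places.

59.75

Solace's profit: π_S = (115 - 2Q)q_S - (4q_S + q_S²). Setting ∂π_S/∂q_S = 0: 111 - 6q_S - 2(q_D) = 0.
Delta's profit: π_D = (115 - 2Q)q_D - (5q_D + q_D²). Setting ∂π_D/∂q_D = 0: 110 - 6q_D - 2(q_S) = 0.
Best responses: q_S = (111 - 2q_D)/6, q_D = (110 - 2q_S)/6.
Solving the pair: q_S = 223/16, q_D = 219/16.
Total output Q = 221/8, so price P = 115 - 2·(221/8) = 239/4.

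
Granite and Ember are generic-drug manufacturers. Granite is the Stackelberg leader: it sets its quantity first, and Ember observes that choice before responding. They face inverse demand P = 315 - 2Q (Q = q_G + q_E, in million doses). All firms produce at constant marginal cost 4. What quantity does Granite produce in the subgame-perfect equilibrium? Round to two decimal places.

77.75

The follower Ember best-responds to any q_G: π_E = (315 - 2Q)q_E - 4q_E.
∂π_E/∂q_E = 311 - 2q_G - 4q_E = 0 gives the reaction function q_E = (311 - 2q_G)/4.
The leader anticipates this reaction. Substituting into P = 315 - 2Q gives P = 319/2 - q_G, so π_G = (319/2 - q_G)q_G - 4q_G.
The leader's first-order condition 311/2 - 2q_G = 0 yields q_G = 311/4.
Then q_E = (311 - 2·(311/4))/4 = 311/8.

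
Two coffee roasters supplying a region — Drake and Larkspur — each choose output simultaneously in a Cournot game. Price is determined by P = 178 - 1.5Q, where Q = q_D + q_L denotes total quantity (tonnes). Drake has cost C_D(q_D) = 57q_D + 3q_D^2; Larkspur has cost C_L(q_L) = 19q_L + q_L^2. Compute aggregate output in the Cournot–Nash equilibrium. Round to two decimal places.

37.80

Drake's profit: π_D = (178 - 1.5Q)q_D - (57q_D + 3q_D²). Setting ∂π_D/∂q_D = 0: 121 - 9q_D - (3/2)(q_L) = 0.
Larkspur's first-order condition: 159 - 5q_L - (3/2)(q_D) = 0.
Best responses: q_D = (121 - (3/2)q_L)/9, q_L = (159 - (3/2)q_D)/5.
Solving the pair: q_D = 1466/171, q_L = 1666/57.
Total output Q = 1466/171 + 1666/57 = 37.8012.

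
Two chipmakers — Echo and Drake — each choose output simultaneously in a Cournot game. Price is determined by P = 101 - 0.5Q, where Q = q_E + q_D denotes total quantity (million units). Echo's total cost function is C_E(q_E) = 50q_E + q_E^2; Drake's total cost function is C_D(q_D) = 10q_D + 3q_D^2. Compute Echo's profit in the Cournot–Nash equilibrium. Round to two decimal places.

Echo's profit: π_E = (101 - 0.5Q)q_E - (50q_E + q_E²). Setting ∂π_E/∂q_E = 0: 51 - 3q_E - (1/2)(q_D) = 0.
Drake's profit: π_D = (101 - 0.5Q)q_D - (10q_D + 3q_D²). Setting ∂π_D/∂q_D = 0: 91 - 7q_D - (1/2)(q_E) = 0.
So q_E = (51 - (1/2)q_D)/3 and q_D = (91 - (1/2)q_E)/7.
Substituting one into the other gives q_E = 1246/83 and q_D = 990/83.
Price P = 101 - (1/2)·26.9398 = 87.5301.
Echo's profit: 87.5301·(1246/83) - 50·(1246/83) - (1246/83)² = 338.0424.

338.04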